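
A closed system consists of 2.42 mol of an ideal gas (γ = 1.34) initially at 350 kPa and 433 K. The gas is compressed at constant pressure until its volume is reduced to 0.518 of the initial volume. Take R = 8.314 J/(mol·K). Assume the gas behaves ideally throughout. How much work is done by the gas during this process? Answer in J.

V₁ = nRT₁/P₁ = 2.42×8.314×433/350 = 24.9 L.
Isobaric: P stays 350 kPa; V/T = const ⇒ T₂ = 224 K, V₂ = 12.9 L.
W = PΔV = 350×(12.9−24.9) kPa·L = -4200 J.

-4200 J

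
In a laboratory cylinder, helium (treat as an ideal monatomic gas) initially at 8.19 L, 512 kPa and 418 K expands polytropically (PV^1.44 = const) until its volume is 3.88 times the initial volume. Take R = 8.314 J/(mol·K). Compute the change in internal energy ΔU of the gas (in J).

n = P₁V₁/(RT₁) = 512×8.19/(8.314×418) = 1.21 mol.
Polytropic n=1.44: T₂ = T₁(V₁/V₂)^(n−1) = 418×(0.258)^0.44 = 230 K; P₂ = P₁(V₁/V₂)^n = 72.7 kPa.
For an ideal gas ΔU = nCvΔT with Cv = (3/2)R = 12.5 J/(mol·K).
ΔU = 1.21×12.5×(230−418) = -2830 J.

-2830 J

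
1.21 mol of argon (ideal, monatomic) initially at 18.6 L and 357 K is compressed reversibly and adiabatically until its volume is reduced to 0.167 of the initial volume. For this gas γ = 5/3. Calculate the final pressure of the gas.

P₁ = nRT₁/V₁ = 1.21×8.314×357/18.6 = 193 kPa.
Adiabatic: TV^(γ−1) = const ⇒ T₂ = 357×(5.99)^0.667 = 1180 K; PV^γ = const ⇒ P₂ = 3810 kPa.

3810 kPa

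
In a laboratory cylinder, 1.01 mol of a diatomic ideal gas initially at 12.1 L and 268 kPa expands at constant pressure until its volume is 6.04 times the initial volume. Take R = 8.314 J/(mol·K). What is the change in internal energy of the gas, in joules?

T₁ = P₁V₁/(nR) = 268×12.1/(1.01×8.314) = 386 K.
Isobaric: P stays 268 kPa; V/T = const ⇒ T₂ = 2330 K, V₂ = 73.1 L.
For an ideal gas ΔU = nCvΔT with Cv = (5/2)R = 20.8 J/(mol·K).
ΔU = 1.01×20.8×(2330−386) = 40900 J.

40900 J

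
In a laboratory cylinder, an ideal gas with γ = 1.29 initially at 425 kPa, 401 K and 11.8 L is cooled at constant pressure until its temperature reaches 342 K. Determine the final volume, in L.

Isobaric: P stays 425 kPa; V/T = const ⇒ T₂ = 342 K, V₂ = 10.1 L.

10.1 L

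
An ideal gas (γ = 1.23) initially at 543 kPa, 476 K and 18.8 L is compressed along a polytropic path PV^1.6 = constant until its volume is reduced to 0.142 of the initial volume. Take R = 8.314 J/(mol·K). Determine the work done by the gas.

n = P₁V₁/(RT₁) = 543×18.8/(8.314×476) = 2.58 mol.
Polytropic n=1.6: T₂ = T₁(V₁/V₂)^(n−1) = 476×(7.04)^0.60 = 1540 K; P₂ = P₁(V₁/V₂)^n = 12300 kPa.
W = (P₁V₁−P₂V₂)/(n−1) = (543×18.8−12300×2.67)/0.60 = -37900 J.

-37900 J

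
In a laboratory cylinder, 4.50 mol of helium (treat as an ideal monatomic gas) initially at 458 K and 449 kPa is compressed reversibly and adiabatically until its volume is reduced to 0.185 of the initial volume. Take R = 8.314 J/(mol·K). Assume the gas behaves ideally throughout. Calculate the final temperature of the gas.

1410 K

V₁ = nRT₁/P₁ = 4.50×8.314×458/449 = 38.2 L.
Adiabatic: TV^(γ−1) = const ⇒ T₂ = 458×(5.41)^0.667 = 1410 K; PV^γ = const ⇒ P₂ = 7480 kPa.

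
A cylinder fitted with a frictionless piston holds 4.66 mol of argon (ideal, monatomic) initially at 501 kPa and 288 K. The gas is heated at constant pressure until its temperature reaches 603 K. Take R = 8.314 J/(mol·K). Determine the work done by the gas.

V₁ = nRT₁/P₁ = 4.66×8.314×288/501 = 22.3 L.
Isobaric: P stays 501 kPa; V/T = const ⇒ T₂ = 603 K, V₂ = 46.6 L.
W = PΔV = 501×(46.6−22.3) kPa·L = 12200 J.

12200 J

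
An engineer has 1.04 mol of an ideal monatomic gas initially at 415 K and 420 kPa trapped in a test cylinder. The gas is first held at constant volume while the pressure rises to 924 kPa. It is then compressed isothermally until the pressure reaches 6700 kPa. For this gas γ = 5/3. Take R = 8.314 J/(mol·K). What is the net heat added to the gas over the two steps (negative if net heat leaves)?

V₁ = nRT₁/P₁ = 1.04×8.314×415/420 = 8.54 L.
Step 1 — Isochoric: V stays 8.54 L; P/T = const ⇒ T₂ = 913 K, P₂ = 924 kPa.
W = 0 (no volume change).
ΔU = nCvΔT = 1.04×12.5×(913−415) = 6460 J.
Q = ΔU = 6460 J.
State after step 1: P = 924 kPa, V = 8.54 L, T = 913 K.
Step 2 — Isothermal: T stays 913 K; PV = const ⇒ V₂ = 1.18 L, P₂ = 6700 kPa.
ΔU = 0 (ideal gas, T constant).
W = nRT ln(V₂/V₁) = 1.04×8.314×913×ln(0.138) = -15600 J.
Q = ΔU + W = -15600 J.
Net over both steps: W = -15600 J, Q = -9180 J, ΔU = 6460 J.

-9180 J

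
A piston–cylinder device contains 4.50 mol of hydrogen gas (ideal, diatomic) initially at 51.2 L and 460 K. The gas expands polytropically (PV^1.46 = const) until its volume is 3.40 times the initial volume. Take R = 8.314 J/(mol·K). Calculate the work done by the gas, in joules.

16100 J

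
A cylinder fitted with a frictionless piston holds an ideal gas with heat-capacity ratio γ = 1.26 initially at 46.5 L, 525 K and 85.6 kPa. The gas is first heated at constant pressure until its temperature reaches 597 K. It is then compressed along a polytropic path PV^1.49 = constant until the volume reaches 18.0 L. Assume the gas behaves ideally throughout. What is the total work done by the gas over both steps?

n = P₁V₁/(RT₁) = 85.6×46.5/(8.314×525) = 0.912 mol.
Step 1 — Isobaric: P stays 85.6 kPa; V/T = const ⇒ T₂ = 597 K, V₂ = 52.9 L.
W = PΔV = 85.6×(52.9−46.5) kPa·L = 546 J.
ΔU = nCvΔT = 0.912×32.0×(597−525) = 2100 J.
Q = ΔU + W = nCpΔT = 2650 J.
State after step 1: P = 85.6 kPa, V = 52.9 L, T = 597 K.
Step 2 — Polytropic n=1.49: T₂ = T₁(V₁/V₂)^(n−1) = 597×(2.94)^0.49 = 1010 K; P₂ = P₁(V₁/V₂)^n = 426 kPa.
W = (P₁V₁−P₂V₂)/(n−1) = (85.6×52.9−426×18.0)/0.49 = -6430 J.
ΔU = nCvΔT = 0.912×32.0×(1010−597) = 12100 J.
Q = ΔU + W = 5680 J.
Net over both steps: W = -5880 J, Q = 8330 J, ΔU = 14200 J.

-5880 J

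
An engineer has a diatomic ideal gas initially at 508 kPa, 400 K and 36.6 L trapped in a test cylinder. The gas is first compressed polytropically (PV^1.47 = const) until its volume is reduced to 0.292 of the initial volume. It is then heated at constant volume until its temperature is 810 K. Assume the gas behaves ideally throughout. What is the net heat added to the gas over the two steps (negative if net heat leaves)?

16600 J

n = P₁V₁/(RT₁) = 508×36.6/(8.314×400) = 5.59 mol.
Step 1 — Polytropic n=1.47: T₂ = T₁(V₁/V₂)^(n−1) = 400×(3.42)^0.47 = 713 K; P₂ = P₁(V₁/V₂)^n = 3100 kPa.
W = (P₁V₁−P₂V₂)/(n−1) = (508×36.6−3100×10.7)/0.47 = -31000 J.
ΔU = nCvΔT = 5.59×20.8×(713−400) = 36400 J.
Q = ΔU + W = 5420 J.
State after step 1: P = 3100 kPa, V = 10.7 L, T = 713 K.
Step 2 — Isochoric: V stays 10.7 L; P/T = const ⇒ T₂ = 810 K, P₂ = 3520 kPa.
W = 0 (no volume change).
ΔU = nCvΔT = 5.59×20.8×(810−713) = 11200 J.
Q = ΔU = 11200 J.
Net over both steps: W = -31000 J, Q = 16600 J, ΔU = 47600 J.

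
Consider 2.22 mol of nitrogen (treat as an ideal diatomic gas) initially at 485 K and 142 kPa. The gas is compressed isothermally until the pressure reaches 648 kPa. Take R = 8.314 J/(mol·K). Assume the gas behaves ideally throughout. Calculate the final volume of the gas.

V₁ = nRT₁/P₁ = 2.22×8.314×485/142 = 63.0 L.
Isothermal: T stays 485 K; PV = const ⇒ V₂ = 13.8 L, P₂ = 648 kPa.

13.8 L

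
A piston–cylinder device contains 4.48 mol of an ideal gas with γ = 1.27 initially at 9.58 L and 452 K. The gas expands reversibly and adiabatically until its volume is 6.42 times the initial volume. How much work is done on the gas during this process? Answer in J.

-24600 J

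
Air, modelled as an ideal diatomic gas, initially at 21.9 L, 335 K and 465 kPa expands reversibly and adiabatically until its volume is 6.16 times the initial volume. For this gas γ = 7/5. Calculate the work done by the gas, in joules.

13200 J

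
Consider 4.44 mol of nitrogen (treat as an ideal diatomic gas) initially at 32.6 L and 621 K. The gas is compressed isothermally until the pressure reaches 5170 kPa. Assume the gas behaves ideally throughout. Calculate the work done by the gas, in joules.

P₁ = nRT₁/V₁ = 4.44×8.314×621/32.6 = 703 kPa.
Isothermal: T stays 621 K; PV = const ⇒ V₂ = 4.43 L, P₂ = 5170 kPa.
W = nRT ln(V₂/V₁) = 4.44×8.314×621×ln(0.136) = -45700 J.

-45700 J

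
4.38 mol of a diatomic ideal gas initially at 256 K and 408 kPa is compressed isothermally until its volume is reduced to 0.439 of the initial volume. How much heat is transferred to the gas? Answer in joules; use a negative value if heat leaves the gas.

-7670 J

V₁ = nRT₁/P₁ = 4.38×8.314×256/408 = 22.8 L.
Isothermal: T stays 256 K; PV = const ⇒ V₂ = 10.0 L, P₂ = 929 kPa.
ΔU = 0 (ideal gas, T constant).
W = nRT ln(V₂/V₁) = 4.38×8.314×256×ln(0.439) = -7670 J.
Q = ΔU + W = -7670 J.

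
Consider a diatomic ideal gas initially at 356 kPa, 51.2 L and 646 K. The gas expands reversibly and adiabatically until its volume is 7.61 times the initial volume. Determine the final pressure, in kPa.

20.8 kPa

Adiabatic: TV^(γ−1) = const ⇒ T₂ = 646×(0.131)^0.400 = 287 K; PV^γ = const ⇒ P₂ = 20.8 kPa.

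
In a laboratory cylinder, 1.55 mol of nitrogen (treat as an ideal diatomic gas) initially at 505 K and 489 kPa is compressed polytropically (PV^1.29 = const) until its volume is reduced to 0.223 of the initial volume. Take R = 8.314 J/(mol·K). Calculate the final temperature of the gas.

V₁ = nRT₁/P₁ = 1.55×8.314×505/489 = 13.3 L.
Polytropic n=1.29: T₂ = T₁(V₁/V₂)^(n−1) = 505×(4.48)^0.29 = 780 K; P₂ = P₁(V₁/V₂)^n = 3390 kPa.

780 K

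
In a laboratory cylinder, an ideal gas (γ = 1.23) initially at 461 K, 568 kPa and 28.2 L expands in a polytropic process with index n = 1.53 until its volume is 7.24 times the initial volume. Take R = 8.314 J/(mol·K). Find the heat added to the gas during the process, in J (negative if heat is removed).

-25600 J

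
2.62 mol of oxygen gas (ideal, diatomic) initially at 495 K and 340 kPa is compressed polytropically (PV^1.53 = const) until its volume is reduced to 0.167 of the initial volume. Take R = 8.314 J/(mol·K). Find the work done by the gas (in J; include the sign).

-32200 J

V₁ = nRT₁/P₁ = 2.62×8.314×495/340 = 31.7 L.
Polytropic n=1.53: T₂ = T₁(V₁/V₂)^(n−1) = 495×(5.99)^0.53 = 1280 K; P₂ = P₁(V₁/V₂)^n = 5260 kPa.
W = (P₁V₁−P₂V₂)/(n−1) = (340×31.7−5260×5.30)/0.53 = -32200 J.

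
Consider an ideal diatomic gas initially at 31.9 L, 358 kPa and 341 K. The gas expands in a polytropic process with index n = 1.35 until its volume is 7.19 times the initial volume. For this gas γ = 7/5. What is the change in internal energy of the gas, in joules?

-14200 J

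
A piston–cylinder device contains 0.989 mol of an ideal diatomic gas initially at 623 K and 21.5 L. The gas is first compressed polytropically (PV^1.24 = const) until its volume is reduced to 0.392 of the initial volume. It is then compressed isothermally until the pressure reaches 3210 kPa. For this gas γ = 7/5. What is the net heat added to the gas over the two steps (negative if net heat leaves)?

P₁ = nRT₁/V₁ = 0.989×8.314×623/21.5 = 238 kPa.
Step 1 — Polytropic n=1.24: T₂ = T₁(V₁/V₂)^(n−1) = 623×(2.55)^0.24 = 780 K; P₂ = P₁(V₁/V₂)^n = 761 kPa.
W = (P₁V₁−P₂V₂)/(n−1) = (238×21.5−761×8.43)/0.24 = -5380 J.
ΔU = nCvΔT = 0.989×20.8×(780−623) = 3230 J.
Q = ΔU + W = -2150 J.
State after step 1: P = 761 kPa, V = 8.43 L, T = 780 K.
Step 2 — Isothermal: T stays 780 K; PV = const ⇒ V₂ = 2.00 L, P₂ = 3210 kPa.
ΔU = 0 (ideal gas, T constant).
W = nRT ln(V₂/V₁) = 0.989×8.314×780×ln(0.237) = -9230 J.
Q = ΔU + W = -9230 J.
Net over both steps: W = -14600 J, Q = -11400 J, ΔU = 3230 J.

-11400 J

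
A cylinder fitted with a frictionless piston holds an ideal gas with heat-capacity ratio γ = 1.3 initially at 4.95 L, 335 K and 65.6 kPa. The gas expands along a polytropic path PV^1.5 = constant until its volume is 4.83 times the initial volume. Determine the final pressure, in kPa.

6.18 kPa

Polytropic n=1.5: T₂ = T₁(V₁/V₂)^(n−1) = 335×(0.207)^0.50 = 152 K; P₂ = P₁(V₁/V₂)^n = 6.18 kPa.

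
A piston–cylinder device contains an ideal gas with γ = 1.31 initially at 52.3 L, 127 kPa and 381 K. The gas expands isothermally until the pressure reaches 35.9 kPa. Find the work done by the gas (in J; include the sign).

8390 J

n = P₁V₁/(RT₁) = 127×52.3/(8.314×381) = 2.10 mol.
Isothermal: T stays 381 K; PV = const ⇒ V₂ = 185 L, P₂ = 35.9 kPa.
W = nRT ln(V₂/V₁) = 2.10×8.314×381×ln(3.54) = 8390 J.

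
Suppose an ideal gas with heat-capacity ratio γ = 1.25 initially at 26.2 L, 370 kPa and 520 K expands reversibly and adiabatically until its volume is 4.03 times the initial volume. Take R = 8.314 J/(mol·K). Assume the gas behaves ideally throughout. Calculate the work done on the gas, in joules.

n = P₁V₁/(RT₁) = 370×26.2/(8.314×520) = 2.24 mol.
Adiabatic: TV^(γ−1) = const ⇒ T₂ = 520×(0.248)^0.250 = 367 K; PV^γ = const ⇒ P₂ = 64.8 kPa.
ΔU = nCvΔT = 2.24×33.3×(367−520) = -11400 J.
Q = 0 for an adiabatic process, so W = −ΔU = 11400 J.
Work done on the gas = −W_by = -11400 J.

-11400 J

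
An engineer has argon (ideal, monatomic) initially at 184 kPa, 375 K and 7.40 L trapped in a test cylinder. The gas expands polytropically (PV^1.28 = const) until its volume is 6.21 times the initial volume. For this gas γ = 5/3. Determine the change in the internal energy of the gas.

n = P₁V₁/(RT₁) = 184×7.40/(8.314×375) = 0.437 mol.
Polytropic n=1.28: T₂ = T₁(V₁/V₂)^(n−1) = 375×(0.161)^0.28 = 225 K; P₂ = P₁(V₁/V₂)^n = 17.8 kPa.
For an ideal gas ΔU = nCvΔT with Cv = (3/2)R = 12.5 J/(mol·K).
ΔU = 0.437×12.5×(225−375) = -818 J.

-818 J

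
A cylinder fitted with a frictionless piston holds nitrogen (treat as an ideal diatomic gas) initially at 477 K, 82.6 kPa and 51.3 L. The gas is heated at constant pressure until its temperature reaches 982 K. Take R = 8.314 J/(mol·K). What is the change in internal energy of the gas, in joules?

11200 J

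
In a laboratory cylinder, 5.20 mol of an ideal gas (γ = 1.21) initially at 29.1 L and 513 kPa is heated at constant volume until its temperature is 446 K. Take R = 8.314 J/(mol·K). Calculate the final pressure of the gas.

663 kPa

T₁ = P₁V₁/(nR) = 513×29.1/(5.20×8.314) = 345 K.
Isochoric: V stays 29.1 L; P/T = const ⇒ T₂ = 446 K, P₂ = 663 kPa.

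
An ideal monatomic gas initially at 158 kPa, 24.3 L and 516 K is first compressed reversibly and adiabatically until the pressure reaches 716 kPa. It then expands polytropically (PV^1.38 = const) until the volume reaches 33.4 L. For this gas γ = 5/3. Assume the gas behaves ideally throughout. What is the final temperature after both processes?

593 K

n = P₁V₁/(RT₁) = 158×24.3/(8.314×516) = 0.895 mol.
Step 1 — Adiabatic: T₂/T₁ = (P₂/P₁)^((γ−1)/γ) ⇒ T₂ = 516×(4.53)^0.400 = 944 K; V₂ = 9.81 L.
ΔU = nCvΔT = 0.895×12.5×(944−516) = 4780 J.
Q = 0 for an adiabatic process, so W = −ΔU = -4780 J.
State after step 1: P = 716 kPa, V = 9.81 L, T = 944 K.
Step 2 — Polytropic n=1.38: T₂ = T₁(V₁/V₂)^(n−1) = 944×(0.294)^0.38 = 593 K; P₂ = P₁(V₁/V₂)^n = 132 kPa.
W = (P₁V₁−P₂V₂)/(n−1) = (716×9.81−132×33.4)/0.38 = 6880 J.
ΔU = nCvΔT = 0.895×12.5×(593−944) = -3920 J.
Q = ΔU + W = 2960 J.
Net over both steps: W = 2100 J, Q = 2960 J, ΔU = 859 J.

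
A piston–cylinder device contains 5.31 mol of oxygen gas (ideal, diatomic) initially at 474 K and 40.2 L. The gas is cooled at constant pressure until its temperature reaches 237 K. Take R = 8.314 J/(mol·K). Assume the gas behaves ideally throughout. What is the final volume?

20.1 L

P₁ = nRT₁/V₁ = 5.31×8.314×474/40.2 = 521 kPa.
Isobaric: P stays 521 kPa; V/T = const ⇒ T₂ = 237 K, V₂ = 20.1 L.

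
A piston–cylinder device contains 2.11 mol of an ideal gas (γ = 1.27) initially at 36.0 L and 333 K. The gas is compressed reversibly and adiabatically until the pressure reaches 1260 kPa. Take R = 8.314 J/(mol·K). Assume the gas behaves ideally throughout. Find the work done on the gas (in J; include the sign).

P₁ = nRT₁/V₁ = 2.11×8.314×333/36.0 = 162 kPa.
Adiabatic: T₂/T₁ = (P₂/P₁)^((γ−1)/γ) ⇒ T₂ = 333×(7.76)^0.213 = 515 K; V₂ = 7.17 L.
ΔU = nCvΔT = 2.11×30.8×(515−333) = 11800 J.
Q = 0 for an adiabatic process, so W = −ΔU = -11800 J.
Work done on the gas = −W_by = 11800 J.

11800 J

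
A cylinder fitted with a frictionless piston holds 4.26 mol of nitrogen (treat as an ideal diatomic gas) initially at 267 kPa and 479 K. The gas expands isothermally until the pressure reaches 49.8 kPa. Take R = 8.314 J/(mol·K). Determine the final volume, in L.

V₁ = nRT₁/P₁ = 4.26×8.314×479/267 = 63.5 L.
Isothermal: T stays 479 K; PV = const ⇒ V₂ = 341 L, P₂ = 49.8 kPa.

341 L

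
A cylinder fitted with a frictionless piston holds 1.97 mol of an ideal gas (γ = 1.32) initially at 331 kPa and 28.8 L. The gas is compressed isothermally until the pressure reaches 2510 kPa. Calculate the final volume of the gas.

T₁ = P₁V₁/(nR) = 331×28.8/(1.97×8.314) = 582 K.
Isothermal: T stays 582 K; PV = const ⇒ V₂ = 3.80 L, P₂ = 2510 kPa.

3.80 L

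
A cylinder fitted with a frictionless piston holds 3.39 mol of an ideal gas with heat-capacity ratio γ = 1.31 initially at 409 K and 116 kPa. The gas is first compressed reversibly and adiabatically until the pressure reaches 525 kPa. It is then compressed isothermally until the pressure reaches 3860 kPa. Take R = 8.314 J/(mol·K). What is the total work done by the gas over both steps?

V₁ = nRT₁/P₁ = 3.39×8.314×409/116 = 99.4 L.
Step 1 — Adiabatic: T₂/T₁ = (P₂/P₁)^((γ−1)/γ) ⇒ T₂ = 409×(4.53)^0.237 = 585 K; V₂ = 31.4 L.
ΔU = nCvΔT = 3.39×26.8×(585−409) = 16000 J.
Q = 0 for an adiabatic process, so W = −ΔU = -16000 J.
State after step 1: P = 525 kPa, V = 31.4 L, T = 585 K.
Step 2 — Isothermal: T stays 585 K; PV = const ⇒ V₂ = 4.27 L, P₂ = 3860 kPa.
ΔU = 0 (ideal gas, T constant).
W = nRT ln(V₂/V₁) = 3.39×8.314×585×ln(0.136) = -32900 J.
Q = ΔU + W = -32900 J.
Net over both steps: W = -48800 J, Q = -32900 J, ΔU = 16000 J.

-48800 J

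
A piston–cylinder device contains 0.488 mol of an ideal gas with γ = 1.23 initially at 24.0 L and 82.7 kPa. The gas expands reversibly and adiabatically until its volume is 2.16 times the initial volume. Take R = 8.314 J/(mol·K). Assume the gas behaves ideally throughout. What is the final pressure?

32.1 kPa

T₁ = P₁V₁/(nR) = 82.7×24.0/(0.488×8.314) = 489 K.
Adiabatic: TV^(γ−1) = const ⇒ T₂ = 489×(0.463)^0.230 = 410 K; PV^γ = const ⇒ P₂ = 32.1 kPa.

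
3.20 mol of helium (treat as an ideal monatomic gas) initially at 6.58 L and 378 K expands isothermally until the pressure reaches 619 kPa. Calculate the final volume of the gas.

16.2 L

P₁ = nRT₁/V₁ = 3.20×8.314×378/6.58 = 1530 kPa.
Isothermal: T stays 378 K; PV = const ⇒ V₂ = 16.2 L, P₂ = 619 kPa.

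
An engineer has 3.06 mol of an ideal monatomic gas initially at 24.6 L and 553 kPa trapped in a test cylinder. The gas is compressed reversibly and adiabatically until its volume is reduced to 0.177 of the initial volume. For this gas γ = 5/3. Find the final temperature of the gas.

1700 K

T₁ = P₁V₁/(nR) = 553×24.6/(3.06×8.314) = 535 K.
Adiabatic: TV^(γ−1) = const ⇒ T₂ = 535×(5.65)^0.667 = 1700 K; PV^γ = const ⇒ P₂ = 9910 kPa.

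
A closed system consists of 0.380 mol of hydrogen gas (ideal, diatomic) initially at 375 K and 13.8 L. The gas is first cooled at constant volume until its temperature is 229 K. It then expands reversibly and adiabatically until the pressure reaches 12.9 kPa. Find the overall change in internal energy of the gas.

-1750 J

P₁ = nRT₁/V₁ = 0.380×8.314×375/13.8 = 85.9 kPa.
Step 1 — Isochoric: V stays 13.8 L; P/T = const ⇒ T₂ = 229 K, P₂ = 52.4 kPa.
W = 0 (no volume change).
ΔU = nCvΔT = 0.380×20.8×(229−375) = -1150 J.
Q = ΔU = -1150 J.
State after step 1: P = 52.4 kPa, V = 13.8 L, T = 229 K.
Step 2 — Adiabatic: T₂/T₁ = (P₂/P₁)^((γ−1)/γ) ⇒ T₂ = 229×(0.246)^0.286 = 153 K; V₂ = 37.6 L.
ΔU = nCvΔT = 0.380×20.8×(153−229) = -597 J.
Q = 0 for an adiabatic process, so W = −ΔU = 597 J.
Net over both steps: W = 597 J, Q = -1150 J, ΔU = -1750 J.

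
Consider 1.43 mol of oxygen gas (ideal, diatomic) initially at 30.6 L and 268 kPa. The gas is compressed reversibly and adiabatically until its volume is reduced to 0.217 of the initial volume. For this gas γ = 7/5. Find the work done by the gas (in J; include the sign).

-17300 J

T₁ = P₁V₁/(nR) = 268×30.6/(1.43×8.314) = 690 K.
Adiabatic: TV^(γ−1) = const ⇒ T₂ = 690×(4.61)^0.400 = 1270 K; PV^γ = const ⇒ P₂ = 2280 kPa.
ΔU = nCvΔT = 1.43×20.8×(1270−690) = 17300 J.
Q = 0 for an adiabatic process, so W = −ΔU = -17300 J.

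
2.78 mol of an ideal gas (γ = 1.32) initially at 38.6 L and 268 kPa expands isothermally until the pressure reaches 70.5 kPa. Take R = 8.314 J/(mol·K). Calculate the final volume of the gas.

T₁ = P₁V₁/(nR) = 268×38.6/(2.78×8.314) = 448 K.
Isothermal: T stays 448 K; PV = const ⇒ V₂ = 147 L, P₂ = 70.5 kPa.

147 L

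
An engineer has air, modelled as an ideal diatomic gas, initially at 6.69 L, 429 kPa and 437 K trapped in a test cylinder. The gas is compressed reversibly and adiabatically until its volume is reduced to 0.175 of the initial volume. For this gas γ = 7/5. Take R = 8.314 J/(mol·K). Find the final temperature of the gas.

Adiabatic: TV^(γ−1) = const ⇒ T₂ = 437×(5.71)^0.400 = 878 K; PV^γ = const ⇒ P₂ = 4920 kPa.

878 K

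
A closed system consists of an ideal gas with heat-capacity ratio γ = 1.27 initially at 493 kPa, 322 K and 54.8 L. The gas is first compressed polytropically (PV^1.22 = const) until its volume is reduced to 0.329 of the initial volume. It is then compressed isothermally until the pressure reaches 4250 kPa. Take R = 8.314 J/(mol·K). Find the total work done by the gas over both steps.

-61600 J

n = P₁V₁/(RT₁) = 493×54.8/(8.314×322) = 10.1 mol.
Step 1 — Polytropic n=1.22: T₂ = T₁(V₁/V₂)^(n−1) = 322×(3.04)^0.22 = 411 K; P₂ = P₁(V₁/V₂)^n = 1910 kPa.
W = (P₁V₁−P₂V₂)/(n−1) = (493×54.8−1910×18.0)/0.22 = -34000 J.
ΔU = nCvΔT = 10.1×30.8×(411−322) = 27700 J.
Q = ΔU + W = -6300 J.
State after step 1: P = 1910 kPa, V = 18.0 L, T = 411 K.
Step 2 — Isothermal: T stays 411 K; PV = const ⇒ V₂ = 8.12 L, P₂ = 4250 kPa.
ΔU = 0 (ideal gas, T constant).
W = nRT ln(V₂/V₁) = 10.1×8.314×411×ln(0.450) = -27500 J.
Q = ΔU + W = -27500 J.
Net over both steps: W = -61600 J, Q = -33800 J, ΔU = 27700 J.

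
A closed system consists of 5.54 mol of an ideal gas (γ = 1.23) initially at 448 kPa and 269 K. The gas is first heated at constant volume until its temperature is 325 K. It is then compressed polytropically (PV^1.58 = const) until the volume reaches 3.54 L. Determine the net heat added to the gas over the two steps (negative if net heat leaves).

V₁ = nRT₁/P₁ = 5.54×8.314×269/448 = 27.7 L.
Step 1 — Isochoric: V stays 27.7 L; P/T = const ⇒ T₂ = 325 K, P₂ = 541 kPa.
W = 0 (no volume change).
ΔU = nCvΔT = 5.54×36.1×(325−269) = 11200 J.
Q = ΔU = 11200 J.
State after step 1: P = 541 kPa, V = 27.7 L, T = 325 K.
Step 2 — Polytropic n=1.58: T₂ = T₁(V₁/V₂)^(n−1) = 325×(7.81)^0.58 = 1070 K; P₂ = P₁(V₁/V₂)^n = 13900 kPa.
W = (P₁V₁−P₂V₂)/(n−1) = (541×27.7−13900×3.54)/0.58 = -59200 J.
ΔU = nCvΔT = 5.54×36.1×(1070−325) = 149000 J.
Q = ΔU + W = 90100 J.
Net over both steps: W = -59200 J, Q = 101000 J, ΔU = 161000 J.

101000 J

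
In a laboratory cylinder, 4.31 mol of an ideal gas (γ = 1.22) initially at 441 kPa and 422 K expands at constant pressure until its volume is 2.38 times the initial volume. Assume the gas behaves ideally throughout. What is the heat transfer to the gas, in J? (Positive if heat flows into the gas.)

116000 J

V₁ = nRT₁/P₁ = 4.31×8.314×422/441 = 34.3 L.
Isobaric: P stays 441 kPa; V/T = const ⇒ T₂ = 1000 K, V₂ = 81.6 L.
W = PΔV = 441×(81.6−34.3) kPa·L = 20900 J.
ΔU = nCvΔT = 4.31×37.8×(1000−422) = 94900 J.
Q = ΔU + W = nCpΔT = 116000 J.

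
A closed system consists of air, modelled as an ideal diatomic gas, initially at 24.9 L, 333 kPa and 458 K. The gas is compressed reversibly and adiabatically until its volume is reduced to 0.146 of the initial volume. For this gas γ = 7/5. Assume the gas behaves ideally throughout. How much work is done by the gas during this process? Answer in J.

-24000 J

n = P₁V₁/(RT₁) = 333×24.9/(8.314×458) = 2.18 mol.
Adiabatic: TV^(γ−1) = const ⇒ T₂ = 458×(6.85)^0.400 = 989 K; PV^γ = const ⇒ P₂ = 4920 kPa.
ΔU = nCvΔT = 2.18×20.8×(989−458) = 24000 J.
Q = 0 for an adiabatic process, so W = −ΔU = -24000 J.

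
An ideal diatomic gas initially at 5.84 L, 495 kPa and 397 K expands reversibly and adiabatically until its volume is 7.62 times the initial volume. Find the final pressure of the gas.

Adiabatic: TV^(γ−1) = const ⇒ T₂ = 397×(0.131)^0.400 = 176 K; PV^γ = const ⇒ P₂ = 28.8 kPa.

28.8 kPa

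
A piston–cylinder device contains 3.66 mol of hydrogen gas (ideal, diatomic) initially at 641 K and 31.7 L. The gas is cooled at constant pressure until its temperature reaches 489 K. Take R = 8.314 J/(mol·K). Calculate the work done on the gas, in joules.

4630 J

P₁ = nRT₁/V₁ = 3.66×8.314×641/31.7 = 615 kPa.
Isobaric: P stays 615 kPa; V/T = const ⇒ T₂ = 489 K, V₂ = 24.2 L.
W = PΔV = 615×(24.2−31.7) kPa·L = -4630 J.
Work done on the gas = −W_by = 4630 J.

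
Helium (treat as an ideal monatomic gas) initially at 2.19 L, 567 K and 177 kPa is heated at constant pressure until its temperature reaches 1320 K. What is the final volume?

5.10 L

Isobaric: P stays 177 kPa; V/T = const ⇒ T₂ = 1320 K, V₂ = 5.10 L.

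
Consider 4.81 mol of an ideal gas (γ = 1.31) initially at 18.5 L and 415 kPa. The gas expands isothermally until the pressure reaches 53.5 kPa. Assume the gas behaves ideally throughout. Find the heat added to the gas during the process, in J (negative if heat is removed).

T₁ = P₁V₁/(nR) = 415×18.5/(4.81×8.314) = 192 K.
Isothermal: T stays 192 K; PV = const ⇒ V₂ = 144 L, P₂ = 53.5 kPa.
ΔU = 0 (ideal gas, T constant).
W = nRT ln(V₂/V₁) = 4.81×8.314×192×ln(7.76) = 15700 J.
Q = ΔU + W = 15700 J.

15700 J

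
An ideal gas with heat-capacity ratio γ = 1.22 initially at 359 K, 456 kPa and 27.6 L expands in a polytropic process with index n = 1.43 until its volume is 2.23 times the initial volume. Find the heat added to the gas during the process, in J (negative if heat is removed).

n = P₁V₁/(RT₁) = 456×27.6/(8.314×359) = 4.22 mol.
Polytropic n=1.43: T₂ = T₁(V₁/V₂)^(n−1) = 359×(0.448)^0.43 = 254 K; P₂ = P₁(V₁/V₂)^n = 145 kPa.
W = (P₁V₁−P₂V₂)/(n−1) = (456×27.6−145×61.5)/0.43 = 8540 J.
ΔU = nCvΔT = 4.22×37.8×(254−359) = -16700 J.
Q = ΔU + W = -8150 J.

-8150 J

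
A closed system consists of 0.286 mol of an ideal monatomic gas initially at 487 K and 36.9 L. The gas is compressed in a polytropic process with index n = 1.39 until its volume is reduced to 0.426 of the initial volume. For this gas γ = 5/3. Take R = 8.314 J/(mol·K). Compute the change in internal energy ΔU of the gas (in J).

686 J

P₁ = nRT₁/V₁ = 0.286×8.314×487/36.9 = 31.4 kPa.
Polytropic n=1.39: T₂ = T₁(V₁/V₂)^(n−1) = 487×(2.35)^0.39 = 679 K; P₂ = P₁(V₁/V₂)^n = 103 kPa.
For an ideal gas ΔU = nCvΔT with Cv = (3/2)R = 12.5 J/(mol·K).
ΔU = 0.286×12.5×(679−487) = 686 J.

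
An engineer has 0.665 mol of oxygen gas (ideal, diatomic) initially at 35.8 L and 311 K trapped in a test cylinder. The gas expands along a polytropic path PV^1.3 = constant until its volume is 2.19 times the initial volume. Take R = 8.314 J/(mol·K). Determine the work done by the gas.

P₁ = nRT₁/V₁ = 0.665×8.314×311/35.8 = 48.0 kPa.
Polytropic n=1.3: T₂ = T₁(V₁/V₂)^(n−1) = 311×(0.457)^0.30 = 246 K; P₂ = P₁(V₁/V₂)^n = 17.3 kPa.
W = (P₁V₁−P₂V₂)/(n−1) = (48.0×35.8−17.3×78.4)/0.30 = 1200 J.

1200 J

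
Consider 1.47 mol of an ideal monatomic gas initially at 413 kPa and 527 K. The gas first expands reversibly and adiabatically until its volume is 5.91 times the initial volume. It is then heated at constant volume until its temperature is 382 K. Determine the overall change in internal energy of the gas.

V₁ = nRT₁/P₁ = 1.47×8.314×527/413 = 15.6 L.
Step 1 — Adiabatic: TV^(γ−1) = const ⇒ T₂ = 527×(0.169)^0.667 = 161 K; PV^γ = const ⇒ P₂ = 21.4 kPa.
ΔU = nCvΔT = 1.47×12.5×(161−527) = -6710 J.
Q = 0 for an adiabatic process, so W = −ΔU = 6710 J.
State after step 1: P = 21.4 kPa, V = 92.2 L, T = 161 K.
Step 2 — Isochoric: V stays 92.2 L; P/T = const ⇒ T₂ = 382 K, P₂ = 50.7 kPa.
W = 0 (no volume change).
ΔU = nCvΔT = 1.47×12.5×(382−161) = 4050 J.
Q = ΔU = 4050 J.
Net over both steps: W = 6710 J, Q = 4050 J, ΔU = -2660 J.

-2660 J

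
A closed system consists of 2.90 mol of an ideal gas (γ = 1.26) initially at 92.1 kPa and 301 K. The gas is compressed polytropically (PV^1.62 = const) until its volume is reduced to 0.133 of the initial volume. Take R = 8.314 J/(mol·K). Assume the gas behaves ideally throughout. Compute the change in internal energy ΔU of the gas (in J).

69600 J

V₁ = nRT₁/P₁ = 2.90×8.314×301/92.1 = 78.8 L.
Polytropic n=1.62: T₂ = T₁(V₁/V₂)^(n−1) = 301×(7.52)^0.62 = 1050 K; P₂ = P₁(V₁/V₂)^n = 2420 kPa.
For an ideal gas ΔU = nCvΔT with Cv = R/(γ−1) = 32.0 J/(mol·K).
ΔU = 2.90×32.0×(1050−301) = 69600 J.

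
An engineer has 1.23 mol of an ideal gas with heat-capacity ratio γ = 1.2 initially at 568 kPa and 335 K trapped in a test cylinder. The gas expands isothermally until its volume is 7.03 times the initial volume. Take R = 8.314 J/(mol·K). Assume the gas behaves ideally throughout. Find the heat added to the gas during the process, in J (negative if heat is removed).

V₁ = nRT₁/P₁ = 1.23×8.314×335/568 = 6.03 L.
Isothermal: T stays 335 K; PV = const ⇒ V₂ = 42.4 L, P₂ = 80.8 kPa.
ΔU = 0 (ideal gas, T constant).
W = nRT ln(V₂/V₁) = 1.23×8.314×335×ln(7.03) = 6680 J.
Q = ΔU + W = 6680 J.

6680 J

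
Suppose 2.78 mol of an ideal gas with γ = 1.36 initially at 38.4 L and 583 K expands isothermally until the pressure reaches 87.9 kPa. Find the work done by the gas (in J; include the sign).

P₁ = nRT₁/V₁ = 2.78×8.314×583/38.4 = 351 kPa.
Isothermal: T stays 583 K; PV = const ⇒ V₂ = 153 L, P₂ = 87.9 kPa.
W = nRT ln(V₂/V₁) = 2.78×8.314×583×ln(3.99) = 18700 J.

18700 J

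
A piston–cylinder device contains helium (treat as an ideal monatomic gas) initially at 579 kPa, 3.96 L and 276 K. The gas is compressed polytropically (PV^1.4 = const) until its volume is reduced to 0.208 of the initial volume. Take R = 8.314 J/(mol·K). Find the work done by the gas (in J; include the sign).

n = P₁V₁/(RT₁) = 579×3.96/(8.314×276) = 0.999 mol.
Polytropic n=1.4: T₂ = T₁(V₁/V₂)^(n−1) = 276×(4.81)^0.40 = 517 K; P₂ = P₁(V₁/V₂)^n = 5220 kPa.
W = (P₁V₁−P₂V₂)/(n−1) = (579×3.96−5220×0.824)/0.40 = -5010 J.

-5010 J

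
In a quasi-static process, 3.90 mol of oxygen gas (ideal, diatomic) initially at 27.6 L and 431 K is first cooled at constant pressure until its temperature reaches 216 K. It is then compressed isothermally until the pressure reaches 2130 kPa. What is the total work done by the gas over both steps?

-17000 J

P₁ = nRT₁/V₁ = 3.90×8.314×431/27.6 = 506 kPa.
Step 1 — Isobaric: P stays 506 kPa; V/T = const ⇒ T₂ = 216 K, V₂ = 13.8 L.
W = PΔV = 506×(13.8−27.6) kPa·L = -6970 J.
ΔU = nCvΔT = 3.90×20.8×(216−431) = -17400 J.
Q = ΔU + W = nCpΔT = -24400 J.
State after step 1: P = 506 kPa, V = 13.8 L, T = 216 K.
Step 2 — Isothermal: T stays 216 K; PV = const ⇒ V₂ = 3.29 L, P₂ = 2130 kPa.
ΔU = 0 (ideal gas, T constant).
W = nRT ln(V₂/V₁) = 3.90×8.314×216×ln(0.238) = -10100 J.
Q = ΔU + W = -10100 J.
Net over both steps: W = -17000 J, Q = -34500 J, ΔU = -17400 J.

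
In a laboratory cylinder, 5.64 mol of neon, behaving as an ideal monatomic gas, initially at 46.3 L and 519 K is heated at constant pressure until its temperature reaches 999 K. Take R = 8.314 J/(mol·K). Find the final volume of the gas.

P₁ = nRT₁/V₁ = 5.64×8.314×519/46.3 = 526 kPa.
Isobaric: P stays 526 kPa; V/T = const ⇒ T₂ = 999 K, V₂ = 89.1 L.

89.1 L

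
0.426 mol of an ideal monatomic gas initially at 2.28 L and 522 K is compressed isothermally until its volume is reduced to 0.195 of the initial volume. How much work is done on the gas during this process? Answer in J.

P₁ = nRT₁/V₁ = 0.426×8.314×522/2.28 = 811 kPa.
Isothermal: T stays 522 K; PV = const ⇒ V₂ = 0.445 L, P₂ = 4160 kPa.
W = nRT ln(V₂/V₁) = 0.426×8.314×522×ln(0.195) = -3020 J.
Work done on the gas = −W_by = 3020 J.

3020 J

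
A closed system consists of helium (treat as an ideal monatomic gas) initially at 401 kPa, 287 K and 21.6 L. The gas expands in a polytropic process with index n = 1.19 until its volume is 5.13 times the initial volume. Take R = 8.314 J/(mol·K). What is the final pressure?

Polytropic n=1.19: T₂ = T₁(V₁/V₂)^(n−1) = 287×(0.195)^0.19 = 210 K; P₂ = P₁(V₁/V₂)^n = 57.3 kPa.

57.3 kPa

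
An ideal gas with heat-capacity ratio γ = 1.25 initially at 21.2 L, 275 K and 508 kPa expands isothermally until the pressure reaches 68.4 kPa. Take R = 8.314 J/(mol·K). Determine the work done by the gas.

n = P₁V₁/(RT₁) = 508×21.2/(8.314×275) = 4.71 mol.
Isothermal: T stays 275 K; PV = const ⇒ V₂ = 157 L, P₂ = 68.4 kPa.
W = nRT ln(V₂/V₁) = 4.71×8.314×275×ln(7.43) = 21600 J.

21600 J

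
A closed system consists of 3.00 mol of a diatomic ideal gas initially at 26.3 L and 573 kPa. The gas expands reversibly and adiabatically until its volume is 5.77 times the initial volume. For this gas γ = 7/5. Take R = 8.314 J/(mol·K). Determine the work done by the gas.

T₁ = P₁V₁/(nR) = 573×26.3/(3.00×8.314) = 604 K.
Adiabatic: TV^(γ−1) = const ⇒ T₂ = 604×(0.173)^0.400 = 300 K; PV^γ = const ⇒ P₂ = 49.3 kPa.
ΔU = nCvΔT = 3.00×20.8×(300−604) = -19000 J.
Q = 0 for an adiabatic process, so W = −ΔU = 19000 J.

19000 J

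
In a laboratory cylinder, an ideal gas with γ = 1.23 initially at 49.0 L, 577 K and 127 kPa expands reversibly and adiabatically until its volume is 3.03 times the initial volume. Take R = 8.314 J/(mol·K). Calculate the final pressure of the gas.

Adiabatic: TV^(γ−1) = const ⇒ T₂ = 577×(0.330)^0.230 = 447 K; PV^γ = const ⇒ P₂ = 32.5 kPa.

32.5 kPa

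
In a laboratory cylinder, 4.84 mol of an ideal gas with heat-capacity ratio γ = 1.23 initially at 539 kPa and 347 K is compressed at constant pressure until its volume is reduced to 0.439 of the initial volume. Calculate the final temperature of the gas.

152 K

V₁ = nRT₁/P₁ = 4.84×8.314×347/539 = 25.9 L.
Isobaric: P stays 539 kPa; V/T = const ⇒ T₂ = 152 K, V₂ = 11.4 L.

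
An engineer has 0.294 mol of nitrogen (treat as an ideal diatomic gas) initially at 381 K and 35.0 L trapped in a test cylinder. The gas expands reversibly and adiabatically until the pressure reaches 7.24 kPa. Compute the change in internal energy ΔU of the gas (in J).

P₁ = nRT₁/V₁ = 0.294×8.314×381/35.0 = 26.6 kPa.
Adiabatic: T₂/T₁ = (P₂/P₁)^((γ−1)/γ) ⇒ T₂ = 381×(0.272)^0.286 = 263 K; V₂ = 88.7 L.
For an ideal gas ΔU = nCvΔT with Cv = (5/2)R = 20.8 J/(mol·K).
ΔU = 0.294×20.8×(263−381) = -723 J.

-723 J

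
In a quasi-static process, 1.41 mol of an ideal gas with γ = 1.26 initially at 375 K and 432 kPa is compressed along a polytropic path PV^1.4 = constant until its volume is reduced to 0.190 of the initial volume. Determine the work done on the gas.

10400 J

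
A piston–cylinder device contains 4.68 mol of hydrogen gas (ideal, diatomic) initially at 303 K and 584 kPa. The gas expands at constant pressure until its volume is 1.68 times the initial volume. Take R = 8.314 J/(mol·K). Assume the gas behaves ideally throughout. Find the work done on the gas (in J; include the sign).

V₁ = nRT₁/P₁ = 4.68×8.314×303/584 = 20.2 L.
Isobaric: P stays 584 kPa; V/T = const ⇒ T₂ = 509 K, V₂ = 33.9 L.
W = PΔV = 584×(33.9−20.2) kPa·L = 8020 J.
Work done on the gas = −W_by = -8020 J.

-8020 J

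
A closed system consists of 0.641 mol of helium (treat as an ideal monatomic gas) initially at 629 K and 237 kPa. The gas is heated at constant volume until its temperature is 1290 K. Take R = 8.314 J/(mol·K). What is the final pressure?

486 kPa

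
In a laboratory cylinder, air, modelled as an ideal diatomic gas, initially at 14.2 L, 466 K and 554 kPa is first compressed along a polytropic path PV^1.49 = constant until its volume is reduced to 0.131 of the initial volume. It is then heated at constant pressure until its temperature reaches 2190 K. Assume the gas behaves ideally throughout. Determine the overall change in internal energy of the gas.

n = P₁V₁/(RT₁) = 554×14.2/(8.314×466) = 2.03 mol.
Step 1 — Polytropic n=1.49: T₂ = T₁(V₁/V₂)^(n−1) = 466×(7.63)^0.49 = 1260 K; P₂ = P₁(V₁/V₂)^n = 11400 kPa.
W = (P₁V₁−P₂V₂)/(n−1) = (554×14.2−11400×1.86)/0.49 = -27400 J.
ΔU = nCvΔT = 2.03×20.8×(1260−466) = 33600 J.
Q = ΔU + W = 6170 J.
State after step 1: P = 11400 kPa, V = 1.86 L, T = 1260 K.
Step 2 — Isobaric: P stays 11400 kPa; V/T = const ⇒ T₂ = 2190 K, V₂ = 3.23 L.
W = PΔV = 11400×(3.23−1.86) kPa·L = 15700 J.
ΔU = nCvΔT = 2.03×20.8×(2190−1260) = 39200 J.
Q = ΔU + W = nCpΔT = 54900 J.
Net over both steps: W = -11700 J, Q = 61000 J, ΔU = 72800 J.

72800 J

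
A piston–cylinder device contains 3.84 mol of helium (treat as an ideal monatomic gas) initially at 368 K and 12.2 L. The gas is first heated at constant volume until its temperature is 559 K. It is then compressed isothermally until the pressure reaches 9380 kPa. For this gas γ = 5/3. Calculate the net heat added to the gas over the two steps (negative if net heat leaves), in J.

-24000 J

P₁ = nRT₁/V₁ = 3.84×8.314×368/12.2 = 963 kPa.
Step 1 — Isochoric: V stays 12.2 L; P/T = const ⇒ T₂ = 559 K, P₂ = 1460 kPa.
W = 0 (no volume change).
ΔU = nCvΔT = 3.84×12.5×(559−368) = 9150 J.
Q = ΔU = 9150 J.
State after step 1: P = 1460 kPa, V = 12.2 L, T = 559 K.
Step 2 — Isothermal: T stays 559 K; PV = const ⇒ V₂ = 1.90 L, P₂ = 9380 kPa.
ΔU = 0 (ideal gas, T constant).
W = nRT ln(V₂/V₁) = 3.84×8.314×559×ln(0.156) = -33200 J.
Q = ΔU + W = -33200 J.
Net over both steps: W = -33200 J, Q = -24000 J, ΔU = 9150 J.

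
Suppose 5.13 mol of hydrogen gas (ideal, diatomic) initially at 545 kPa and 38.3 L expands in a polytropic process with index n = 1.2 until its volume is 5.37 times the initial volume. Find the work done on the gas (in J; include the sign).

-29800 J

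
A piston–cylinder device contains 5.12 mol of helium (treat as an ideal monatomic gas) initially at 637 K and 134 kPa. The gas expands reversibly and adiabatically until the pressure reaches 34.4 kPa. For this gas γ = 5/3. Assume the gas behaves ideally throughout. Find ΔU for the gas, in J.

V₁ = nRT₁/P₁ = 5.12×8.314×637/134 = 202 L.
Adiabatic: T₂/T₁ = (P₂/P₁)^((γ−1)/γ) ⇒ T₂ = 637×(0.257)^0.400 = 370 K; V₂ = 458 L.
For an ideal gas ΔU = nCvΔT with Cv = (3/2)R = 12.5 J/(mol·K).
ΔU = 5.12×12.5×(370−637) = -17100 J.

-17100 J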